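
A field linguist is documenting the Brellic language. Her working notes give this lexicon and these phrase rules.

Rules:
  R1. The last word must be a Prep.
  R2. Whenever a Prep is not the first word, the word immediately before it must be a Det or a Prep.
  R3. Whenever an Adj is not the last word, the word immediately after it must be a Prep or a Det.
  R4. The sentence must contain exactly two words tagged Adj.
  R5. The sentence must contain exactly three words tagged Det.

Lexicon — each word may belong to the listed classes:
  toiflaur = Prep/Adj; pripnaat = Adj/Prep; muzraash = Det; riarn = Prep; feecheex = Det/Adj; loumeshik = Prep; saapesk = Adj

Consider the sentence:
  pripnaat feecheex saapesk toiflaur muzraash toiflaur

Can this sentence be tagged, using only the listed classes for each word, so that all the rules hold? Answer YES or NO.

NO

Candidates per position — 1:pripnaat {Adj,Prep}; 2:feecheex {Det,Adj}; 3:saapesk {Adj}; 4:toiflaur {Prep,Adj}; 5:muzraash {Det}; 6:toiflaur {Prep,Adj}.
Rule 5 cannot be satisfied by any choice of tags from the lexicon.
So there is no consistent tagging.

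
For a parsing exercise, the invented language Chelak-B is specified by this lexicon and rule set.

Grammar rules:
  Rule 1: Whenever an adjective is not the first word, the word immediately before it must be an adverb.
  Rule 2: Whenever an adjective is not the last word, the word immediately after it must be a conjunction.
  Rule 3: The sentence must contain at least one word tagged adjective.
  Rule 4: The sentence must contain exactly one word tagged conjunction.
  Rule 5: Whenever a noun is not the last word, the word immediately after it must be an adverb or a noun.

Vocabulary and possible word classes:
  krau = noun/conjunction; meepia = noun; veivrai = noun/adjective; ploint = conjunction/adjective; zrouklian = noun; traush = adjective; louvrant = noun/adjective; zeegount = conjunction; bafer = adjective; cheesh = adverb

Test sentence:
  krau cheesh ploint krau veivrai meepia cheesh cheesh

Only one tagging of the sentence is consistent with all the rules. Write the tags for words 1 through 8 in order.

noun adverb adjective conjunction noun noun adverb adverb

Candidates per position — 1:krau {noun,conjunction}; 2:cheesh {adverb}; 3:ploint {conjunction,adjective}; 4:krau {noun,conjunction}; 5:veivrai {noun,adjective}; 6:meepia {noun}; 7:cheesh {adverb}; 8:cheesh {adverb}.
If word 5 were adjective, no tagging could satisfy rule 1; so word 5 is noun.
If word 3 were conjunction, no tagging could satisfy rule 3; so word 3 is adjective.
If word 4 were noun, no tagging could satisfy rule 2; so word 4 is conjunction.
If word 1 were conjunction, no tagging could satisfy rule 4; so word 1 is noun.
The only consistent sequence is: noun adverb adjective conjunction noun noun adverb adverb.
Verifying each rule — rule 1 satisfied; rule 2 satisfied; rule 3 satisfied; rule 4 satisfied; rule 5 satisfied.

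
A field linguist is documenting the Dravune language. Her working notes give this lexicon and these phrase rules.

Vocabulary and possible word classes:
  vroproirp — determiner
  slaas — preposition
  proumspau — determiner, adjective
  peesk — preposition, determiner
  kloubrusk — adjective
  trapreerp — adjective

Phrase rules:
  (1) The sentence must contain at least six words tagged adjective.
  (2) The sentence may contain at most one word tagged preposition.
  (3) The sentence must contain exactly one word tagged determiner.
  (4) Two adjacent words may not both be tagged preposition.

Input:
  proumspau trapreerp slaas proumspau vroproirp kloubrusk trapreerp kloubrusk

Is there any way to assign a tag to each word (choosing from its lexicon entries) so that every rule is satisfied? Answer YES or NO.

YES

Candidates per position — 1:proumspau {determiner,adjective}; 2:trapreerp {adjective}; 3:slaas {preposition}; 4:proumspau {determiner,adjective}; 5:vroproirp {determiner}; 6:kloubrusk {adjective}; 7:trapreerp {adjective}; 8:kloubrusk {adjective}.
One satisfying assignment: adjective adjective preposition adjective determiner adjective adjective adjective.
Checking: rule 1 satisfied; rule 2 satisfied; rule 3 satisfied; rule 4 satisfied.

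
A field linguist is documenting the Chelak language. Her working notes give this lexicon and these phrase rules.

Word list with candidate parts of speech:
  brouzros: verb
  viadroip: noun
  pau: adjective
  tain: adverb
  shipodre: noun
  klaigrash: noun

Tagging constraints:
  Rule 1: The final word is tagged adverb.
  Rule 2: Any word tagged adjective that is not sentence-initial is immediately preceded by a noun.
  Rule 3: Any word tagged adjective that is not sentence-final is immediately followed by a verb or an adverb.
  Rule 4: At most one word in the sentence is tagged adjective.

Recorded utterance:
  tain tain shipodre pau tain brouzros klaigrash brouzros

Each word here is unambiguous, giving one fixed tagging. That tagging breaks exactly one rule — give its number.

Fixed tagging: adverb adverb noun adjective adverb verb noun verb.
Checking each rule: R1 ✗, R2 ✓, R3 ✓, R4 ✓.
Only rule 1 fails.

1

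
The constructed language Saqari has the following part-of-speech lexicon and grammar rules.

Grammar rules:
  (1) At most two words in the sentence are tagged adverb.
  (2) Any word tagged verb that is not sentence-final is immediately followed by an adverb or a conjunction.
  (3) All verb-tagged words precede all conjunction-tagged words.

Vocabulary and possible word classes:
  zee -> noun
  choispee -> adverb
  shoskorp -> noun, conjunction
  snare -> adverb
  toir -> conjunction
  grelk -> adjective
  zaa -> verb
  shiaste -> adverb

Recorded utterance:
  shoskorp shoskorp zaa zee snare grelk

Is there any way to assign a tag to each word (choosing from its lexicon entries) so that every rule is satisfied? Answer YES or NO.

NO

Candidates per position — 1:shoskorp {noun,conjunction}; 2:shoskorp {noun,conjunction}; 3:zaa {verb}; 4:zee {noun}; 5:snare {adverb}; 6:grelk {adjective}.
Rule 2 cannot be satisfied by any choice of tags from the lexicon.
So there is no consistent tagging.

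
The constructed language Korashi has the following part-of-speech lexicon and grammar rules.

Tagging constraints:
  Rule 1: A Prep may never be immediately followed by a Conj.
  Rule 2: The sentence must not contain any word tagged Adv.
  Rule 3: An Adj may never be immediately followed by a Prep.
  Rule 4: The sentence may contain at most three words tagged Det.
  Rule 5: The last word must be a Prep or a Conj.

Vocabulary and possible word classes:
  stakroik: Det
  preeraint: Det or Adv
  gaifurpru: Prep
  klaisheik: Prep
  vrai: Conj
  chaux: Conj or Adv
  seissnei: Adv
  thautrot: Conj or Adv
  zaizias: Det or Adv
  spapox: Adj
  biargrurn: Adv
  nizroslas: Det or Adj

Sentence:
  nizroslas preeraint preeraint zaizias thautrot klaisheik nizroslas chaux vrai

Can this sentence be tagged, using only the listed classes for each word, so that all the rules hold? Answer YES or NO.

YES

Candidates per position — 1:nizroslas {Det,Adj}; 2:preeraint {Det,Adv}; 3:preeraint {Det,Adv}; 4:zaizias {Det,Adv}; 5:thautrot {Conj,Adv}; 6:klaisheik {Prep}; 7:nizroslas {Det,Adj}; 8:chaux {Conj,Adv}; 9:vrai {Conj}.
One satisfying assignment: Adj Det Det Det Conj Prep Adj Conj Conj.
Verifying each rule — rule 1 ✓; rule 2 ✓; rule 3 ✓; rule 4 ✓; rule 5 ✓.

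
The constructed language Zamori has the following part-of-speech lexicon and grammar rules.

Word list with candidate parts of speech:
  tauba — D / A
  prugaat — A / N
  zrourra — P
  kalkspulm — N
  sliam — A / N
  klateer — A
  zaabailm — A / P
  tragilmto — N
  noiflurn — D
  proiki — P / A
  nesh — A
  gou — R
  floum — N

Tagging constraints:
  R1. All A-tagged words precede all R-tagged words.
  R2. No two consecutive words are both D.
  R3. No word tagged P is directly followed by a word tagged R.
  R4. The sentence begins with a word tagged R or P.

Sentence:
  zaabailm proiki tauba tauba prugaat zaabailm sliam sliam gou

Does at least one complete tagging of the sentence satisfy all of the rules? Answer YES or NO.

Candidates per position — 1:zaabailm {A,P}; 2:proiki {P,A}; 3:tauba {D,A}; 4:tauba {D,A}; 5:prugaat {A,N}; 6:zaabailm {A,P}; 7:sliam {A,N}; 8:sliam {A,N}; 9:gou {R}.
One satisfying assignment: P P A D A A N A R.
Verifying each rule — rule 1 ✓; rule 2 ✓; rule 3 ✓; rule 4 ✓.

YES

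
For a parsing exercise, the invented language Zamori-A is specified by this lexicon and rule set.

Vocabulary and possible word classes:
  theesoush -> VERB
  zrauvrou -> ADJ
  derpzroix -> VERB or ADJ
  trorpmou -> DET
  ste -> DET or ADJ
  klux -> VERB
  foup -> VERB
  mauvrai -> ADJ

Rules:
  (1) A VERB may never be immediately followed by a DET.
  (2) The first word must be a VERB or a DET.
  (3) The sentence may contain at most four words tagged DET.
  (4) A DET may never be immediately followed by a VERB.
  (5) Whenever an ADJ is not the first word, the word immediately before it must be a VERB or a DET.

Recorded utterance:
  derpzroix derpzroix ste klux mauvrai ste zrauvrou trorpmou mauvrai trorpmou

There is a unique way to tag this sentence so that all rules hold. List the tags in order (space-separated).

Candidates per position — 1:derpzroix {VERB,ADJ}; 2:derpzroix {VERB,ADJ}; 3:ste {DET,ADJ}; 4:klux {VERB}; 5:mauvrai {ADJ}; 6:ste {DET,ADJ}; 7:zrauvrou {ADJ}; 8:trorpmou {DET}; 9:mauvrai {ADJ}; 10:trorpmou {DET}.
Position 1: tagging it ADJ would leave rule 2 unsatisfiable, so it must be VERB.
Position 3: tagging it DET would leave rule 4 unsatisfiable, so it must be ADJ.
Position 6: tagging it ADJ would leave rule 5 unsatisfiable, so it must be DET.
Position 2: tagging it ADJ would leave rule 5 unsatisfiable, so it must be VERB.
So the tagging must be: VERB VERB ADJ VERB ADJ DET ADJ DET ADJ DET.
Checking: rule 1 satisfied; rule 2 satisfied; rule 3 satisfied; rule 4 satisfied; rule 5 satisfied.

VERB VERB ADJ VERB ADJ DET ADJ DET ADJ DET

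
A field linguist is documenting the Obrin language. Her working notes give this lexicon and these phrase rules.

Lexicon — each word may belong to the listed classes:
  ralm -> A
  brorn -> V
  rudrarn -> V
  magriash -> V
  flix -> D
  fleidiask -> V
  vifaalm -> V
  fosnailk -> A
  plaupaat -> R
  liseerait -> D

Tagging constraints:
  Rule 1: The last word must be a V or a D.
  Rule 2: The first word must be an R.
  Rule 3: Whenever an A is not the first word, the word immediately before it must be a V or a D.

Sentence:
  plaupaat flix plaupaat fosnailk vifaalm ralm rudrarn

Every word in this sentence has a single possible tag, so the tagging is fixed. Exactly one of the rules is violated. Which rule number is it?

3

Fixed tagging: R D R A V A V.
Rule check: R1 ✓, R2 ✓, R3 ✗.
Only rule 3 fails.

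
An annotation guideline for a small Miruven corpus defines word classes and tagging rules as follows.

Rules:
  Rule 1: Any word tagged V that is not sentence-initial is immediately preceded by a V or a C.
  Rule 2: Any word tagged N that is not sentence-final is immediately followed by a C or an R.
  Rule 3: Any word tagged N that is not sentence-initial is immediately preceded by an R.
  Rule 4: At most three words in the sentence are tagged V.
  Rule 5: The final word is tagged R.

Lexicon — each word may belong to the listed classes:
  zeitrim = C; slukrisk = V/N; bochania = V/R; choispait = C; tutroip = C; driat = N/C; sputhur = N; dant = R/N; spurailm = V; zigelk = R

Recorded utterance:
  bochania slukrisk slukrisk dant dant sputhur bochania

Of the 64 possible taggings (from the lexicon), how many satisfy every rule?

Candidates per position — 1:bochania {V,R}; 2:slukrisk {V,N}; 3:slukrisk {V,N}; 4:dant {R,N}; 5:dant {R,N}; 6:sputhur {N}; 7:bochania {V,R}.
There are 64 candidate sequences in total.
The sequences that satisfy every rule: V V V R R N R.
Count = 1.

1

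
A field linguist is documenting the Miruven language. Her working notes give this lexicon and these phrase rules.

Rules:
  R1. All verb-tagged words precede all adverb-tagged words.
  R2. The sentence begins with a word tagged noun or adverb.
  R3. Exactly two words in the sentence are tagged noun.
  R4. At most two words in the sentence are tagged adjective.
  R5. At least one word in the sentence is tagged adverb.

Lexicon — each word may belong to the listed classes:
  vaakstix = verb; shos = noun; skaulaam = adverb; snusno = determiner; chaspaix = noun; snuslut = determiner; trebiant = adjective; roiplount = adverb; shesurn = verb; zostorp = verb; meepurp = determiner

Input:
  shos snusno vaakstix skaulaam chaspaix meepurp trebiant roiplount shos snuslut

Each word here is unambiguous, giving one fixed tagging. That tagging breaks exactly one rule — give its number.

3

Fixed tagging: noun determiner verb adverb noun determiner adjective adverb noun determiner.
Applying the rules: R1 holds, R2 holds, R3 violated, R4 holds, R5 holds.
Only rule 3 fails.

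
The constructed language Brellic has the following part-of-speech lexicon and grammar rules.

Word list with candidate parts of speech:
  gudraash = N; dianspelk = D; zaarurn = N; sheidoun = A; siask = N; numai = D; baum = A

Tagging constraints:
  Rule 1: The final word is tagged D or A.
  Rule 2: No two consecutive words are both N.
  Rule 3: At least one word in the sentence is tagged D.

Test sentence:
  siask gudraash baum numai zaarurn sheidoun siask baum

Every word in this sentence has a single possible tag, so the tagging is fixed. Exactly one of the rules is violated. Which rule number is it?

2

Fixed tagging: N N A D N A N A.
Rule check: R1 ok, R2 fails, R3 ok.
Only rule 2 fails.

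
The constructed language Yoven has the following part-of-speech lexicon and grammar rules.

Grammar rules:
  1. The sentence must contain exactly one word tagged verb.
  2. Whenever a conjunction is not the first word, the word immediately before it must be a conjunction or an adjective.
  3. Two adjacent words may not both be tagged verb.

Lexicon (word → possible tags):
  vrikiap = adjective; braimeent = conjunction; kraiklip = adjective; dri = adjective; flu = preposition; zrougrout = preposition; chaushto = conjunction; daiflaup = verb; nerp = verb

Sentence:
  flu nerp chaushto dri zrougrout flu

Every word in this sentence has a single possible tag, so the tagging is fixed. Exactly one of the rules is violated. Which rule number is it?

2

Fixed tagging: preposition verb conjunction adjective preposition preposition.
Applying the rules: R1 ok, R2 fails, R3 ok.
Only rule 2 fails.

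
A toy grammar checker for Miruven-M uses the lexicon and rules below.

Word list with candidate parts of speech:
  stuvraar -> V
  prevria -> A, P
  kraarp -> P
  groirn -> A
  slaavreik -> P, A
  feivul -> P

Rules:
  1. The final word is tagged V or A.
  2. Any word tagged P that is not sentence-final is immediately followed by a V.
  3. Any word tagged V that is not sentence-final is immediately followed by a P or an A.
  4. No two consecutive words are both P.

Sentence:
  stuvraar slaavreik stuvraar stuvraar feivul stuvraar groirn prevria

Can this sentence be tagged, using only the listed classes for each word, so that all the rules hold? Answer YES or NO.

NO

Candidates per position — 1:stuvraar {V}; 2:slaavreik {P,A}; 3:stuvraar {V}; 4:stuvraar {V}; 5:feivul {P}; 6:stuvraar {V}; 7:groirn {A}; 8:prevria {A,P}.
Rule 3 cannot be satisfied by any choice of tags from the lexicon.
So there is no consistent tagging.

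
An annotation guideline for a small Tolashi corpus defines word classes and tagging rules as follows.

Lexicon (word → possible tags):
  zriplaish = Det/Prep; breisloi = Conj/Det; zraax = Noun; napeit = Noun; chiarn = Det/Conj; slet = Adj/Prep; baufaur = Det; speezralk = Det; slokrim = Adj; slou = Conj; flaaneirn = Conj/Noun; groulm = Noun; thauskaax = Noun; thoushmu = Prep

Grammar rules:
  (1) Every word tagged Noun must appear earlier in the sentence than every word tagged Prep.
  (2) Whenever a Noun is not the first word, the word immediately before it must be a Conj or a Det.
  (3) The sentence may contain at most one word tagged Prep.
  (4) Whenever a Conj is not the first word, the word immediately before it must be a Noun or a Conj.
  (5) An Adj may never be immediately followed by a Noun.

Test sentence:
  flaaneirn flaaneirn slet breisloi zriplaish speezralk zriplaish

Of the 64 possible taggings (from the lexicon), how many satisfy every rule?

12

Candidates per position — 1:flaaneirn {Conj,Noun}; 2:flaaneirn {Conj,Noun}; 3:slet {Adj,Prep}; 4:breisloi {Conj,Det}; 5:zriplaish {Det,Prep}; 6:speezralk {Det}; 7:zriplaish {Det,Prep}.
There are 64 candidate sequences in total.
Checking each against the rules leaves 12 sequences.
Count = 12.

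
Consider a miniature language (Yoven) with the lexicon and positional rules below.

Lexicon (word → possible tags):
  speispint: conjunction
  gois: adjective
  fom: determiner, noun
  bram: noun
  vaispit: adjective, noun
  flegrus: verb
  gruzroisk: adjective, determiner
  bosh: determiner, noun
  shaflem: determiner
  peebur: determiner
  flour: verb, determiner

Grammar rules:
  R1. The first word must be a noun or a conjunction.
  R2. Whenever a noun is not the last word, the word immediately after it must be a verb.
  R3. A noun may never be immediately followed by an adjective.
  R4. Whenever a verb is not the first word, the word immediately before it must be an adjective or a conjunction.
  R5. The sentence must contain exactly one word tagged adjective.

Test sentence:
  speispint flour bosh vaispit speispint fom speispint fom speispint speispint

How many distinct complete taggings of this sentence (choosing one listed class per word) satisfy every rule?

Candidates per position — 1:speispint {conjunction}; 2:flour {verb,determiner}; 3:bosh {determiner,noun}; 4:vaispit {adjective,noun}; 5:speispint {conjunction}; 6:fom {determiner,noun}; 7:speispint {conjunction}; 8:fom {determiner,noun}; 9:speispint {conjunction}; 10:speispint {conjunction}.
There are 32 candidate sequences in total.
The sequences that satisfy every rule: conjunction verb determiner adjective conjunction determiner conjunction determiner conjunction conjunction; conjunction determiner determiner adjective conjunction determiner conjunction determiner conjunction conjunction.
Count = 2.

2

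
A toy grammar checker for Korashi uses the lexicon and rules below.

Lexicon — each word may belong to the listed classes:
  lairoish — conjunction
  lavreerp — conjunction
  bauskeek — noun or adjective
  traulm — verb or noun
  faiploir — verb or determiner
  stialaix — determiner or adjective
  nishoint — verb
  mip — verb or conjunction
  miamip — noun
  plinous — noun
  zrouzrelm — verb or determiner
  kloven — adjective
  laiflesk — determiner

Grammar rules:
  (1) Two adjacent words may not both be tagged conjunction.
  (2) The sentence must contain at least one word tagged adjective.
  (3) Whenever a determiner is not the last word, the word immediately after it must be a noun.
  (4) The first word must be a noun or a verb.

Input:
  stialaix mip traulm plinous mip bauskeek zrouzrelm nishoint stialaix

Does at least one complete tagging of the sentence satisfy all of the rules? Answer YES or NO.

Candidates per position — 1:stialaix {determiner,adjective}; 2:mip {verb,conjunction}; 3:traulm {verb,noun}; 4:plinous {noun}; 5:mip {verb,conjunction}; 6:bauskeek {noun,adjective}; 7:zrouzrelm {verb,determiner}; 8:nishoint {verb}; 9:stialaix {determiner,adjective}.
Rule 4 cannot be satisfied by any choice of tags from the lexicon.
So there is no consistent tagging.

NO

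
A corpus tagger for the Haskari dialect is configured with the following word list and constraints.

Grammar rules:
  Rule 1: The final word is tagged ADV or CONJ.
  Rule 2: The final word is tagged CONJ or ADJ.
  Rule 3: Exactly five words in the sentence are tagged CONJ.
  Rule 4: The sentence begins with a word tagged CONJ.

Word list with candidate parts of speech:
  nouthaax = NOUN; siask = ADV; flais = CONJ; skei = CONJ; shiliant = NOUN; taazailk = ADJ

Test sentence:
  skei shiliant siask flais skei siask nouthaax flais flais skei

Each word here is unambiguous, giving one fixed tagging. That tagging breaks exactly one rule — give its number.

3

Fixed tagging: CONJ NOUN ADV CONJ CONJ ADV NOUN CONJ CONJ CONJ.
Rule check: R1 ok, R2 ok, R3 fails, R4 ok.
Only rule 3 fails.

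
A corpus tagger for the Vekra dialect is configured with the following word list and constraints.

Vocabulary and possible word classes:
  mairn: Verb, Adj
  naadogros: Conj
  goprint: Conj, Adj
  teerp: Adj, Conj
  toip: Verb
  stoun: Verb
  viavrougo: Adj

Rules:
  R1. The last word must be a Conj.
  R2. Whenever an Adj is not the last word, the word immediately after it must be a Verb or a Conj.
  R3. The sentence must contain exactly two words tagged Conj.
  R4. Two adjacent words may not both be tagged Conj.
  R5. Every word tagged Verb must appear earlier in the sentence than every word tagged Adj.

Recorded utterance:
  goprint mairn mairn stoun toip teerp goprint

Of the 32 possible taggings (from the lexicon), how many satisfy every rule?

Candidates per position — 1:goprint {Conj,Adj}; 2:mairn {Verb,Adj}; 3:mairn {Verb,Adj}; 4:stoun {Verb}; 5:toip {Verb}; 6:teerp {Adj,Conj}; 7:goprint {Conj,Adj}.
There are 32 candidate sequences in total.
The sequences that satisfy every rule: Conj Verb Verb Verb Verb Adj Conj.
Count = 1.

1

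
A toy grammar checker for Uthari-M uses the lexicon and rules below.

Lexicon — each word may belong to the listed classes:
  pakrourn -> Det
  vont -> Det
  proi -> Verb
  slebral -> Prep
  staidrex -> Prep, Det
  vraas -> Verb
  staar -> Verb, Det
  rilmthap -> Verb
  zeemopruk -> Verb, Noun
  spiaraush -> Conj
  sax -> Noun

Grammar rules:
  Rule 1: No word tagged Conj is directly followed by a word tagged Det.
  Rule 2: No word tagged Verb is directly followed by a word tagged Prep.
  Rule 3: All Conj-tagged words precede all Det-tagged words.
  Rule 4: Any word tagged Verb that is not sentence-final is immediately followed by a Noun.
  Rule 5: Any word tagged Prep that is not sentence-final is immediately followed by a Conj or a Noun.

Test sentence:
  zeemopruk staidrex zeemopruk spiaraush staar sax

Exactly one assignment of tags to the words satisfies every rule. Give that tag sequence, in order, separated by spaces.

Candidates per position — 1:zeemopruk {Verb,Noun}; 2:staidrex {Prep,Det}; 3:zeemopruk {Verb,Noun}; 4:spiaraush {Conj}; 5:staar {Verb,Det}; 6:sax {Noun}.
Word 1 cannot be Verb — rule 4 would then fail for every completion. It is Noun.
Word 2 cannot be Det — rule 3 would then fail for every completion. It is Prep.
Word 3 cannot be Verb — rule 4 would then fail for every completion. It is Noun.
Word 5 cannot be Det — rule 1 would then fail for every completion. It is Verb.
So the tagging must be: Noun Prep Noun Conj Verb Noun.
Rule-by-rule: rule 1 ✓; rule 2 ✓; rule 3 ✓; rule 4 ✓; rule 5 ✓.

Noun Prep Noun Conj Verb Noun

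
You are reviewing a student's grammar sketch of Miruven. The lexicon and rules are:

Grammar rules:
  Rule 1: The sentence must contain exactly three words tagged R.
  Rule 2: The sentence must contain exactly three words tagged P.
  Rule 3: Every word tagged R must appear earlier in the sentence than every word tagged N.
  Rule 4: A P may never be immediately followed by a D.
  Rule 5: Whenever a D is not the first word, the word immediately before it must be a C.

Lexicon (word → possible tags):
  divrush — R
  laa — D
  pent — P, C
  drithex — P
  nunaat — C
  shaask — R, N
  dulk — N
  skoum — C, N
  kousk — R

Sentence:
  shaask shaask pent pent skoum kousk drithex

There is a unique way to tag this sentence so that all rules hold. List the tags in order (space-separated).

R R P P C R P

Candidates per position — 1:shaask {R,N}; 2:shaask {R,N}; 3:pent {P,C}; 4:pent {P,C}; 5:skoum {C,N}; 6:kousk {R}; 7:drithex {P}.
Position 1: N is ruled out by rule 1; that leaves R.
Position 2: N is ruled out by rule 1; that leaves R.
Position 3: C is ruled out by rule 2; that leaves P.
Position 4: C is ruled out by rule 2; that leaves P.
Position 5: N is ruled out by rule 3; that leaves C.
That leaves exactly one tagging: R R P P C R P.
Verifying each rule — rule 1 holds; rule 2 holds; rule 3 holds; rule 4 holds; rule 5 holds.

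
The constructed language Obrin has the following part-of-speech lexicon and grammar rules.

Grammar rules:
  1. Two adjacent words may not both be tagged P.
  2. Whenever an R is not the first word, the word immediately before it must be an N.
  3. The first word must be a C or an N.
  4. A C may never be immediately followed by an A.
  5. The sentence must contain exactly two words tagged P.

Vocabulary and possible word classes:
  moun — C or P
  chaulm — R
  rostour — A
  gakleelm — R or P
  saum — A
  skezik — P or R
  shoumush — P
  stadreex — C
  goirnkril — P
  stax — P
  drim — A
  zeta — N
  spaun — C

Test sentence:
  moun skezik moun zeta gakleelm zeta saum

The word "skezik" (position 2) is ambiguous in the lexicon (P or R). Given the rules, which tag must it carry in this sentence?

Candidates per position — 1:moun {C,P}; 2:skezik {P,R}; 3:moun {C,P}; 4:zeta {N}; 5:gakleelm {R,P}; 6:zeta {N}; 7:saum {A}.
Position 1: P is ruled out by rule 3; that leaves C.
Position 2: R is ruled out by rule 2; that leaves P.
Position 3: P is ruled out by rule 1; that leaves C.
Position 5: R is ruled out by rule 5; that leaves P.
That leaves exactly one tagging: C P C N P N A.
Check: rule 1 satisfied; rule 2 satisfied; rule 3 satisfied; rule 4 satisfied; rule 5 satisfied.

P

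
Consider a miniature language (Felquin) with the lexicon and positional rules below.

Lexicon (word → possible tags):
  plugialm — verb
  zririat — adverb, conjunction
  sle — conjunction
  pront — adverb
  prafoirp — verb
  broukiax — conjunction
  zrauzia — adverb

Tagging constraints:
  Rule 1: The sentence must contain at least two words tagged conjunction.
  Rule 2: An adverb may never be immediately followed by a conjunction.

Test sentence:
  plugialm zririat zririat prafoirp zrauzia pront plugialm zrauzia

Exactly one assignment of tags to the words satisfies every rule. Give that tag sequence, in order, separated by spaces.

Candidates per position — 1:plugialm {verb}; 2:zririat {adverb,conjunction}; 3:zririat {adverb,conjunction}; 4:prafoirp {verb}; 5:zrauzia {adverb}; 6:pront {adverb}; 7:plugialm {verb}; 8:zrauzia {adverb}.
At position 2, choosing adverb makes rule 1 impossible to satisfy; hence conjunction.
At position 3, choosing adverb makes rule 1 impossible to satisfy; hence conjunction.
So the tagging must be: verb conjunction conjunction verb adverb adverb verb adverb.
Verifying each rule — rule 1 holds; rule 2 holds.

verb conjunction conjunction verb adverb adverb verb adverb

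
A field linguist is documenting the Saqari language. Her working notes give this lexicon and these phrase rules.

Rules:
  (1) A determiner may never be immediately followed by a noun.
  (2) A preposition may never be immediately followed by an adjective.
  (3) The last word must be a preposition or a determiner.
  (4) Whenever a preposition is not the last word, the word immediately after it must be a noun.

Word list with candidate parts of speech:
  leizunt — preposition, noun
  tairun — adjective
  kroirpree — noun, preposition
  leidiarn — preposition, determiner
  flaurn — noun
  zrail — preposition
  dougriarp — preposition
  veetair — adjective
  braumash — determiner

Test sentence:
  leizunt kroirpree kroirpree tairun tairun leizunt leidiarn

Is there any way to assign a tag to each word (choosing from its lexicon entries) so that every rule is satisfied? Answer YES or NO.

YES

Candidates per position — 1:leizunt {preposition,noun}; 2:kroirpree {noun,preposition}; 3:kroirpree {noun,preposition}; 4:tairun {adjective}; 5:tairun {adjective}; 6:leizunt {preposition,noun}; 7:leidiarn {preposition,determiner}.
One satisfying assignment: noun preposition noun adjective adjective noun determiner.
Rule-by-rule: rule 1 ok; rule 2 ok; rule 3 ok; rule 4 ok.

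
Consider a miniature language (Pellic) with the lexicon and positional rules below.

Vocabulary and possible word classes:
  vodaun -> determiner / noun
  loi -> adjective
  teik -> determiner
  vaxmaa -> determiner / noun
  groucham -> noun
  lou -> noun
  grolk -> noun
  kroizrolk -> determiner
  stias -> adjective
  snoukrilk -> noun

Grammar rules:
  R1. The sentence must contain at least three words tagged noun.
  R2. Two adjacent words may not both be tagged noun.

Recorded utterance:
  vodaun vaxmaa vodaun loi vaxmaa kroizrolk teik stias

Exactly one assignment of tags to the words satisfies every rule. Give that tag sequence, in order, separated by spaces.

noun determiner noun adjective noun determiner determiner adjective

Candidates per position — 1:vodaun {determiner,noun}; 2:vaxmaa {determiner,noun}; 3:vodaun {determiner,noun}; 4:loi {adjective}; 5:vaxmaa {determiner,noun}; 6:kroizrolk {determiner}; 7:teik {determiner}; 8:stias {adjective}.
The remaining ambiguous positions (1, 2, 3, 5) are resolved jointly — only one combination satisfies every rule.
The only consistent sequence is: noun determiner noun adjective noun determiner determiner adjective.
Checking: rule 1 ✓; rule 2 ✓.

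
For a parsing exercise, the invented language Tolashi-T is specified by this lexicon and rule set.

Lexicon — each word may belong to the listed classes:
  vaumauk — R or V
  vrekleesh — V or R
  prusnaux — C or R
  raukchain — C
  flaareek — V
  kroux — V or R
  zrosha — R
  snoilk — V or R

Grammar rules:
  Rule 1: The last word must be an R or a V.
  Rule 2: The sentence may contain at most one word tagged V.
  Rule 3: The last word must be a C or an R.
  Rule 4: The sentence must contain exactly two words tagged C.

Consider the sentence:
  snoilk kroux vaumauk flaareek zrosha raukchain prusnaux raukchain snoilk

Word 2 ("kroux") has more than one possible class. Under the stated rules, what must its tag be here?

R

Candidates per position — 1:snoilk {V,R}; 2:kroux {V,R}; 3:vaumauk {R,V}; 4:flaareek {V}; 5:zrosha {R}; 6:raukchain {C}; 7:prusnaux {C,R}; 8:raukchain {C}; 9:snoilk {V,R}.
At position 1, choosing V makes rule 2 impossible to satisfy; hence R.
At position 2, choosing V makes rule 2 impossible to satisfy; hence R.
At position 3, choosing V makes rule 2 impossible to satisfy; hence R.
At position 7, choosing C makes rule 4 impossible to satisfy; hence R.
At position 9, choosing V makes rule 2 impossible to satisfy; hence R.
That leaves exactly one tagging: R R R V R C R C R.
Check: rule 1 ok; rule 2 ok; rule 3 ok; rule 4 ok.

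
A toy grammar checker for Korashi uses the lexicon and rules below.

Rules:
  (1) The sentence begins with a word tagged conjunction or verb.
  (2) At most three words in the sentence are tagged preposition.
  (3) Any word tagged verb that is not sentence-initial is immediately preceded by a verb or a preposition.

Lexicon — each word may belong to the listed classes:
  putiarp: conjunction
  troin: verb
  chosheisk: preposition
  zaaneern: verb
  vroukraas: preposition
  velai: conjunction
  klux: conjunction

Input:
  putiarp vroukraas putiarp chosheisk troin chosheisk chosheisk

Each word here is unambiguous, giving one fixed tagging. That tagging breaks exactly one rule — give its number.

Fixed tagging: conjunction preposition conjunction preposition verb preposition preposition.
Applying the rules: R1 holds, R2 violated, R3 holds.
Only rule 2 fails.

2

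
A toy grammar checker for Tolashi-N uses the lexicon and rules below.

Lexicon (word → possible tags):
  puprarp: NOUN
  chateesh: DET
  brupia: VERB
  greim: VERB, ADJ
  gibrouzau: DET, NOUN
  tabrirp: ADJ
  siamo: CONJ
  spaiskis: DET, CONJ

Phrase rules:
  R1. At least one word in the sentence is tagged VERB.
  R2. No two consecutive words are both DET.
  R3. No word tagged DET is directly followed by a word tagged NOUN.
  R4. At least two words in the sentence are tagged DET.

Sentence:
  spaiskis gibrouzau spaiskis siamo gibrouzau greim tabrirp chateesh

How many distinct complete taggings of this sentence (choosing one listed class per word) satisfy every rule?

Candidates per position — 1:spaiskis {DET,CONJ}; 2:gibrouzau {DET,NOUN}; 3:spaiskis {DET,CONJ}; 4:siamo {CONJ}; 5:gibrouzau {DET,NOUN}; 6:greim {VERB,ADJ}; 7:tabrirp {ADJ}; 8:chateesh {DET}.
There are 32 candidate sequences in total.
The sequences that satisfy every rule: CONJ DET CONJ CONJ DET VERB ADJ DET; CONJ DET CONJ CONJ NOUN VERB ADJ DET; CONJ NOUN DET CONJ DET VERB ADJ DET; CONJ NOUN DET CONJ NOUN VERB ADJ DET; CONJ NOUN CONJ CONJ DET VERB ADJ DET.
Count = 5.

5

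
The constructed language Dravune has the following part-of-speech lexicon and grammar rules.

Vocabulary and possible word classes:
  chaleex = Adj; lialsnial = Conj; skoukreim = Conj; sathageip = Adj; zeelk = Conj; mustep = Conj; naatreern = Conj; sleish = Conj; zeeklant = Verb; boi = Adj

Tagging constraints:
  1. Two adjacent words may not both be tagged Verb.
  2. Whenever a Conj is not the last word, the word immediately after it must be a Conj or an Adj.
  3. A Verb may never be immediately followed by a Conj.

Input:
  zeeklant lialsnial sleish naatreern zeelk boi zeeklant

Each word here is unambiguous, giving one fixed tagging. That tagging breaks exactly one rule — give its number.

Fixed tagging: Verb Conj Conj Conj Conj Adj Verb.
Rule check: R1 pass, R2 pass, R3 fail.
Only rule 3 fails.

3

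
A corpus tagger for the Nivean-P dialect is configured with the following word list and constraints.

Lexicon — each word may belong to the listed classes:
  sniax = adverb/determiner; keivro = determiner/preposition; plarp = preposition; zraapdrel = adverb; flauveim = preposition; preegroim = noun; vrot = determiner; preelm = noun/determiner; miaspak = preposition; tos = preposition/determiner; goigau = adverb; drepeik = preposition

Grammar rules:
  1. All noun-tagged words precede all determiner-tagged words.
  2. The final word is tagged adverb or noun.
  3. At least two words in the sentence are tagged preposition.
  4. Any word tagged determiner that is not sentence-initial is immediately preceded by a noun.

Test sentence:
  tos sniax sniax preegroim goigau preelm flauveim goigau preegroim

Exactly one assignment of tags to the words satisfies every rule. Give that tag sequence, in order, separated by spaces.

preposition adverb adverb noun adverb noun preposition adverb noun

Candidates per position — 1:tos {preposition,determiner}; 2:sniax {adverb,determiner}; 3:sniax {adverb,determiner}; 4:preegroim {noun}; 5:goigau {adverb}; 6:preelm {noun,determiner}; 7:flauveim {preposition}; 8:goigau {adverb}; 9:preegroim {noun}.
Word 1 cannot be determiner — rule 1 would then fail for every completion. It is preposition.
Word 2 cannot be determiner — rule 1 would then fail for every completion. It is adverb.
Word 3 cannot be determiner — rule 1 would then fail for every completion. It is adverb.
Word 6 cannot be determiner — rule 1 would then fail for every completion. It is noun.
That leaves exactly one tagging: preposition adverb adverb noun adverb noun preposition adverb noun.
Check: rule 1 ✓; rule 2 ✓; rule 3 ✓; rule 4 ✓.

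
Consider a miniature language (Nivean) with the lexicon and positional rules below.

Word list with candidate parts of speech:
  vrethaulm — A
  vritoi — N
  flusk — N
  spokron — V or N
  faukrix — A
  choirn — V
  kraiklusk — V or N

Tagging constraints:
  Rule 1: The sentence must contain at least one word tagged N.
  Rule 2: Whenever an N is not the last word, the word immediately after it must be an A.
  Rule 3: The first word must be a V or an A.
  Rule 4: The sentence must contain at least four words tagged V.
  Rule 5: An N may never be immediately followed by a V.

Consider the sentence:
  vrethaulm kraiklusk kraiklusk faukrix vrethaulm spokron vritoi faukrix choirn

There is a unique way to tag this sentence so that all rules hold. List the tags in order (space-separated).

Candidates per position — 1:vrethaulm {A}; 2:kraiklusk {V,N}; 3:kraiklusk {V,N}; 4:faukrix {A}; 5:vrethaulm {A}; 6:spokron {V,N}; 7:vritoi {N}; 8:faukrix {A}; 9:choirn {V}.
Word 2 cannot be N — rule 2 would then fail for every completion. It is V.
Word 3 cannot be N — rule 4 would then fail for every completion. It is V.
Word 6 cannot be N — rule 2 would then fail for every completion. It is V.
The unique satisfying tagging is: A V V A A V N A V.
Checking: rule 1 ✓; rule 2 ✓; rule 3 ✓; rule 4 ✓; rule 5 ✓.

A V V A A V N A V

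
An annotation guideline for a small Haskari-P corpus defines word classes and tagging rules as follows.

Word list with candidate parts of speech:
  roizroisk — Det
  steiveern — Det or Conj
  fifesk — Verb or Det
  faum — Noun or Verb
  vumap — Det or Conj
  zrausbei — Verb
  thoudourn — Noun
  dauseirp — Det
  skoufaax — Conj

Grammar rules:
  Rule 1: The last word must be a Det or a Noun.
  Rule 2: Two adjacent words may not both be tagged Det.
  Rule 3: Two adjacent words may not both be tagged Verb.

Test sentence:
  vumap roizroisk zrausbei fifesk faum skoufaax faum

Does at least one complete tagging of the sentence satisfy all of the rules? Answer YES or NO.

Candidates per position — 1:vumap {Det,Conj}; 2:roizroisk {Det}; 3:zrausbei {Verb}; 4:fifesk {Verb,Det}; 5:faum {Noun,Verb}; 6:skoufaax {Conj}; 7:faum {Noun,Verb}.
One satisfying assignment: Conj Det Verb Det Noun Conj Noun.
Checking: rule 1 ✓; rule 2 ✓; rule 3 ✓.

YES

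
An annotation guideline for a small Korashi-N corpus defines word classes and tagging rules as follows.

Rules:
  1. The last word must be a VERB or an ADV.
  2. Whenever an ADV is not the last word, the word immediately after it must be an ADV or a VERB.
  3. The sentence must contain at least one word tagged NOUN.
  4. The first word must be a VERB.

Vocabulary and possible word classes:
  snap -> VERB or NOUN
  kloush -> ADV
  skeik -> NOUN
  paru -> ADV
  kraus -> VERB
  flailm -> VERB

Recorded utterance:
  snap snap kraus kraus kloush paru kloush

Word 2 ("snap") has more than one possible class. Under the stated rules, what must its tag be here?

NOUN

Candidates per position — 1:snap {VERB,NOUN}; 2:snap {VERB,NOUN}; 3:kraus {VERB}; 4:kraus {VERB}; 5:kloush {ADV}; 6:paru {ADV}; 7:kloush {ADV}.
Position 1: NOUN is ruled out by rule 4; that leaves VERB.
Position 2: VERB is ruled out by rule 3; that leaves NOUN.
The unique satisfying tagging is: VERB NOUN VERB VERB ADV ADV ADV.
Checking: rule 1 holds; rule 2 holds; rule 3 holds; rule 4 holds.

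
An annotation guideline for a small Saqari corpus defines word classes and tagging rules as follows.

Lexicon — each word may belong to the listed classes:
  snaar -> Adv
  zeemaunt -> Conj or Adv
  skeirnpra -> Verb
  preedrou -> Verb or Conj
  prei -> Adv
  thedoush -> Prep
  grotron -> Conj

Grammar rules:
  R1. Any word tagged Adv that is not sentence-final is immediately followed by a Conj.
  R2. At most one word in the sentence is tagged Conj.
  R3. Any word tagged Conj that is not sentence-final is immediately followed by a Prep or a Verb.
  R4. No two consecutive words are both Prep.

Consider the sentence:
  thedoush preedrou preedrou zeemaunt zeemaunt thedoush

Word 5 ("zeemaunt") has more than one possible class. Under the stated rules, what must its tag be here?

Candidates per position — 1:thedoush {Prep}; 2:preedrou {Verb,Conj}; 3:preedrou {Verb,Conj}; 4:zeemaunt {Conj,Adv}; 5:zeemaunt {Conj,Adv}; 6:thedoush {Prep}.
Position 3: tagging it Conj would leave rule 3 unsatisfiable, so it must be Verb.
Position 4: tagging it Conj would leave rule 3 unsatisfiable, so it must be Adv.
Position 5: tagging it Adv would leave rule 1 unsatisfiable, so it must be Conj.
Position 2: tagging it Conj would leave rule 2 unsatisfiable, so it must be Verb.
The unique satisfying tagging is: Prep Verb Verb Adv Conj Prep.
Checking: rule 1 holds; rule 2 holds; rule 3 holds; rule 4 holds.

Conj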